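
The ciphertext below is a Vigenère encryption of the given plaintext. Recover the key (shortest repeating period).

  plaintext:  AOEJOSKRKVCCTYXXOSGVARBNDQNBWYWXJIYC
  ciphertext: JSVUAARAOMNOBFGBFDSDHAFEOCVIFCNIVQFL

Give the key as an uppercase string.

JERLMIH

  i= 0: J-A =  9 → J
  i= 1: S-O =  4 → E
  i= 2: V-E = 17 → R
  i= 3: U-J = 11 → L
  i= 4: A-O = 12 → M
  i= 5: A-S =  8 → I
  i= 6: R-K =  7 → H
  i= 7: A-R =  9 → J
  i= 8: O-K =  4 → E
  i= 9: M-V = 17 → R
  i=10: N-C = 11 → L
  i=11: O-C = 12 → M
  i=12: B-T =  8 → I
  i=13: F-Y =  7 → H
  i=14: G-X =  9 → J
  i=15: B-X =  4 → E
  i=16: F-O = 17 → R
  i=17: D-S = 11 → L
  i=18: S-G = 12 → M
  i=19: D-V =  8 → I
  i=20: H-A =  7 → H
  i=21: A-R =  9 → J
  i=22: F-B =  4 → E
  i=23: E-N = 17 → R
  i=24: O-D = 11 → L
  i=25: C-Q = 12 → M
  i=26: V-N =  8 → I
  i=27: I-B =  7 → H
  i=28: F-W =  9 → J
  i=29: C-Y =  4 → E
  i=30: N-W = 17 → R
  i=31: I-X = 11 → L
  i=32: V-J = 12 → M
  i=33: Q-I =  8 → I
  i=34: F-Y =  7 → H
  i=35: L-C =  9 → J
  shifts repeat with period 7: JERLMIH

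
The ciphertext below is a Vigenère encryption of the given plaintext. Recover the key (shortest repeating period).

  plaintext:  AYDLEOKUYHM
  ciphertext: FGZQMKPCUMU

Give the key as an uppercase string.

FIW

  i= 0: F-A =  5 → F
  i= 1: G-Y =  8 → I
  i= 2: Z-D = 22 → W
  i= 3: Q-L =  5 → F
  i= 4: M-E =  8 → I
  i= 5: K-O = 22 → W
  i= 6: P-K =  5 → F
  i= 7: C-U =  8 → I
  i= 8: U-Y = 22 → W
  i= 9: M-H =  5 → F
  i=10: U-M =  8 → I
  shifts repeat with period 3: FIW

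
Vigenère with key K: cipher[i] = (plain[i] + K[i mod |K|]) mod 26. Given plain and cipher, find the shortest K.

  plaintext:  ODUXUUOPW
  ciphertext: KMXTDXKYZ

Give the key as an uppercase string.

WJD

  i= 0: K-O = 22 → W
  i= 1: M-D =  9 → J
  i= 2: X-U =  3 → D
  i= 3: T-X = 22 → W
  i= 4: D-U =  9 → J
  i= 5: X-U =  3 → D
  i= 6: K-O = 22 → W
  i= 7: Y-P =  9 → J
  i= 8: Z-W =  3 → D
  shifts repeat with period 3: WJD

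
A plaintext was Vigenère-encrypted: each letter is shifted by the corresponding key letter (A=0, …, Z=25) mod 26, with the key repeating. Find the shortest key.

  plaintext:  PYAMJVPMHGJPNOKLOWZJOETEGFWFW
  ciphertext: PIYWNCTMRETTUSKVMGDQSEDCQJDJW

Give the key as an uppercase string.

  i= 0: P-P =  0 → A
  i= 1: I-Y = 10 → K
  i= 2: Y-A = 24 → Y
  i= 3: W-M = 10 → K
  i= 4: N-J =  4 → E
  i= 5: C-V =  7 → H
  i= 6: T-P =  4 → E
  i= 7: M-M =  0 → A
  i= 8: R-H = 10 → K
  i= 9: E-G = 24 → Y
  i=10: T-J = 10 → K
  i=11: T-P =  4 → E
  i=12: U-N =  7 → H
  i=13: S-O =  4 → E
  i=14: K-K =  0 → A
  i=15: V-L = 10 → K
  i=16: M-O = 24 → Y
  i=17: G-W = 10 → K
  i=18: D-Z =  4 → E
  i=19: Q-J =  7 → H
  i=20: S-O =  4 → E
  i=21: E-E =  0 → A
  i=22: D-T = 10 → K
  i=23: C-E = 24 → Y
  i=24: Q-G = 10 → K
  i=25: J-F =  4 → E
  i=26: D-W =  7 → H
  i=27: J-F =  4 → E
  i=28: W-W =  0 → A
  shifts repeat with period 7: AKYKEHE

AKYKEHE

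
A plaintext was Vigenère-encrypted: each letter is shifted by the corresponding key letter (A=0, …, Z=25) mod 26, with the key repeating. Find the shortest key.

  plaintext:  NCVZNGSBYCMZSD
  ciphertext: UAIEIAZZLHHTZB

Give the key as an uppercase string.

  i= 0: U-N =  7 → H
  i= 1: A-C = 24 → Y
  i= 2: I-V = 13 → N
  i= 3: E-Z =  5 → F
  i= 4: I-N = 21 → V
  i= 5: A-G = 20 → U
  i= 6: Z-S =  7 → H
  i= 7: Z-B = 24 → Y
  i= 8: L-Y = 13 → N
  i= 9: H-C =  5 → F
  i=10: H-M = 21 → V
  i=11: T-Z = 20 → U
  i=12: Z-S =  7 → H
  i=13: B-D = 24 → Y
  shifts repeat with period 6: HYNFVU

HYNFVU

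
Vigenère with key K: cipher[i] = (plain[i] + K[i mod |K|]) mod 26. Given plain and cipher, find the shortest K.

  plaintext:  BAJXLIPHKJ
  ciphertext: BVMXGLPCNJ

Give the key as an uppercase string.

AVD

  i= 0: B-B =  0 → A
  i= 1: V-A = 21 → V
  i= 2: M-J =  3 → D
  i= 3: X-X =  0 → A
  i= 4: G-L = 21 → V
  i= 5: L-I =  3 → D
  i= 6: P-P =  0 → A
  i= 7: C-H = 21 → V
  i= 8: N-K =  3 → D
  i= 9: J-J =  0 → A
  shifts repeat with period 3: AVD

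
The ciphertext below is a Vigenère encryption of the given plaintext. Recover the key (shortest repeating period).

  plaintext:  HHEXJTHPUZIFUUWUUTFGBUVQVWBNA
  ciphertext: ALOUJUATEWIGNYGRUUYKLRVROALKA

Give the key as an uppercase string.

TEKXAB

  i= 0: A-H = 19 → T
  i= 1: L-H =  4 → E
  i= 2: O-E = 10 → K
  i= 3: U-X = 23 → X
  i= 4: J-J =  0 → A
  i= 5: U-T =  1 → B
  i= 6: A-H = 19 → T
  i= 7: T-P =  4 → E
  i= 8: E-U = 10 → K
  i= 9: W-Z = 23 → X
  i=10: I-I =  0 → A
  i=11: G-F =  1 → B
  i=12: N-U = 19 → T
  i=13: Y-U =  4 → E
  i=14: G-W = 10 → K
  i=15: R-U = 23 → X
  i=16: U-U =  0 → A
  i=17: U-T =  1 → B
  i=18: Y-F = 19 → T
  i=19: K-G =  4 → E
  i=20: L-B = 10 → K
  i=21: R-U = 23 → X
  i=22: V-V =  0 → A
  i=23: R-Q =  1 → B
  i=24: O-V = 19 → T
  i=25: A-W =  4 → E
  i=26: L-B = 10 → K
  i=27: K-N = 23 → X
  i=28: A-A =  0 → A
  shifts repeat with period 6: TEKXAB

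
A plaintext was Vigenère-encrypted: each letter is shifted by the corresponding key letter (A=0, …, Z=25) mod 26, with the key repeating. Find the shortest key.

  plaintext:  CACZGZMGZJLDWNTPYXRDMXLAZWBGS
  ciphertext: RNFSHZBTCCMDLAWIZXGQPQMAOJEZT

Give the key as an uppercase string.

  i= 0: R-C = 15 → P
  i= 1: N-A = 13 → N
  i= 2: F-C =  3 → D
  i= 3: S-Z = 19 → T
  i= 4: H-G =  1 → B
  i= 5: Z-Z =  0 → A
  i= 6: B-M = 15 → P
  i= 7: T-G = 13 → N
  i= 8: C-Z =  3 → D
  i= 9: C-J = 19 → T
  i=10: M-L =  1 → B
  i=11: D-D =  0 → A
  i=12: L-W = 15 → P
  i=13: A-N = 13 → N
  i=14: W-T =  3 → D
  i=15: I-P = 19 → T
  i=16: Z-Y =  1 → B
  i=17: X-X =  0 → A
  i=18: G-R = 15 → P
  i=19: Q-D = 13 → N
  i=20: P-M =  3 → D
  i=21: Q-X = 19 → T
  i=22: M-L =  1 → B
  i=23: A-A =  0 → A
  i=24: O-Z = 15 → P
  i=25: J-W = 13 → N
  i=26: E-B =  3 → D
  i=27: Z-G = 19 → T
  i=28: T-S =  1 → B
  shifts repeat with period 6: PNDTBA

PNDTBA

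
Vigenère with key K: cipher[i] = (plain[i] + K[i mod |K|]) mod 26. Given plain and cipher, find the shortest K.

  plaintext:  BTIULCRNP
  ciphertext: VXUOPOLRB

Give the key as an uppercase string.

  i= 0: V-B = 20 → U
  i= 1: X-T =  4 → E
  i= 2: U-I = 12 → M
  i= 3: O-U = 20 → U
  i= 4: P-L =  4 → E
  i= 5: O-C = 12 → M
  i= 6: L-R = 20 → U
  i= 7: R-N =  4 → E
  i= 8: B-P = 12 → M
  shifts repeat with period 3: UEM

UEM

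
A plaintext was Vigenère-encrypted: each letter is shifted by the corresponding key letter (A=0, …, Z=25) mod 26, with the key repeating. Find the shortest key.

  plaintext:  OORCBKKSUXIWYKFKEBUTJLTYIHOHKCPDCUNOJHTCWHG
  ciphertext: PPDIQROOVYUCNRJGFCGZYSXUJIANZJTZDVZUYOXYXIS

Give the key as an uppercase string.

  i= 0: P-O =  1 → B
  i= 1: P-O =  1 → B
  i= 2: D-R = 12 → M
  i= 3: I-C =  6 → G
  i= 4: Q-B = 15 → P
  i= 5: R-K =  7 → H
  i= 6: O-K =  4 → E
  i= 7: O-S = 22 → W
  i= 8: V-U =  1 → B
  i= 9: Y-X =  1 → B
  i=10: U-I = 12 → M
  i=11: C-W =  6 → G
  i=12: N-Y = 15 → P
  i=13: R-K =  7 → H
  i=14: J-F =  4 → E
  i=15: G-K = 22 → W
  i=16: F-E =  1 → B
  i=17: C-B =  1 → B
  i=18: G-U = 12 → M
  i=19: Z-T =  6 → G
  i=20: Y-J = 15 → P
  i=21: S-L =  7 → H
  i=22: X-T =  4 → E
  i=23: U-Y = 22 → W
  i=24: J-I =  1 → B
  i=25: I-H =  1 → B
  i=26: A-O = 12 → M
  i=27: N-H =  6 → G
  i=28: Z-K = 15 → P
  i=29: J-C =  7 → H
  i=30: T-P =  4 → E
  i=31: Z-D = 22 → W
  i=32: D-C =  1 → B
  i=33: V-U =  1 → B
  i=34: Z-N = 12 → M
  i=35: U-O =  6 → G
  i=36: Y-J = 15 → P
  i=37: O-H =  7 → H
  i=38: X-T =  4 → E
  i=39: Y-C = 22 → W
  i=40: X-W =  1 → B
  i=41: I-H =  1 → B
  i=42: S-G = 12 → M
  shifts repeat with period 8: BBMGPHEW

BBMGPHEW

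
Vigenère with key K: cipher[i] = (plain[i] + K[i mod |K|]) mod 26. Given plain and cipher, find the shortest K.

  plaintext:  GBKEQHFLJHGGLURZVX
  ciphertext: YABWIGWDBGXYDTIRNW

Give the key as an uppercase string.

SZRS

  i= 0: Y-G = 18 → S
  i= 1: A-B = 25 → Z
  i= 2: B-K = 17 → R
  i= 3: W-E = 18 → S
  i= 4: I-Q = 18 → S
  i= 5: G-H = 25 → Z
  i= 6: W-F = 17 → R
  i= 7: D-L = 18 → S
  i= 8: B-J = 18 → S
  i= 9: G-H = 25 → Z
  i=10: X-G = 17 → R
  i=11: Y-G = 18 → S
  i=12: D-L = 18 → S
  i=13: T-U = 25 → Z
  i=14: I-R = 17 → R
  i=15: R-Z = 18 → S
  i=16: N-V = 18 → S
  i=17: W-X = 25 → Z
  shifts repeat with period 4: SZRS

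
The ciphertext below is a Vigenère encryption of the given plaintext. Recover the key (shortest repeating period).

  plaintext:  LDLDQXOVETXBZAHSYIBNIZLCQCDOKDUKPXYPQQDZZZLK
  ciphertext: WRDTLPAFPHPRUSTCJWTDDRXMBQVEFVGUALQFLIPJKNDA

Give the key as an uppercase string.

  i= 0: W-L = 11 → L
  i= 1: R-D = 14 → O
  i= 2: D-L = 18 → S
  i= 3: T-D = 16 → Q
  i= 4: L-Q = 21 → V
  i= 5: P-X = 18 → S
  i= 6: A-O = 12 → M
  i= 7: F-V = 10 → K
  i= 8: P-E = 11 → L
  i= 9: H-T = 14 → O
  i=10: P-X = 18 → S
  i=11: R-B = 16 → Q
  i=12: U-Z = 21 → V
  i=13: S-A = 18 → S
  i=14: T-H = 12 → M
  i=15: C-S = 10 → K
  i=16: J-Y = 11 → L
  i=17: W-I = 14 → O
  i=18: T-B = 18 → S
  i=19: D-N = 16 → Q
  i=20: D-I = 21 → V
  i=21: R-Z = 18 → S
  i=22: X-L = 12 → M
  i=23: M-C = 10 → K
  i=24: B-Q = 11 → L
  i=25: Q-C = 14 → O
  i=26: V-D = 18 → S
  i=27: E-O = 16 → Q
  i=28: F-K = 21 → V
  i=29: V-D = 18 → S
  i=30: G-U = 12 → M
  i=31: U-K = 10 → K
  i=32: A-P = 11 → L
  i=33: L-X = 14 → O
  i=34: Q-Y = 18 → S
  i=35: F-P = 16 → Q
  i=36: L-Q = 21 → V
  i=37: I-Q = 18 → S
  i=38: P-D = 12 → M
  i=39: J-Z = 10 → K
  i=40: K-Z = 11 → L
  i=41: N-Z = 14 → O
  i=42: D-L = 18 → S
  i=43: A-K = 16 → Q
  shifts repeat with period 8: LOSQVSMK

LOSQVSMK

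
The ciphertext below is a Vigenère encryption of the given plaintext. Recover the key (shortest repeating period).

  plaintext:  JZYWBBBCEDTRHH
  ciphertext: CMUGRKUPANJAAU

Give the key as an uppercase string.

  i= 0: C-J = 19 → T
  i= 1: M-Z = 13 → N
  i= 2: U-Y = 22 → W
  i= 3: G-W = 10 → K
  i= 4: R-B = 16 → Q
  i= 5: K-B =  9 → J
  i= 6: U-B = 19 → T
  i= 7: P-C = 13 → N
  i= 8: A-E = 22 → W
  i= 9: N-D = 10 → K
  i=10: J-T = 16 → Q
  i=11: A-R =  9 → J
  i=12: A-H = 19 → T
  i=13: U-H = 13 → N
  shifts repeat with period 6: TNWKQJ

TNWKQJ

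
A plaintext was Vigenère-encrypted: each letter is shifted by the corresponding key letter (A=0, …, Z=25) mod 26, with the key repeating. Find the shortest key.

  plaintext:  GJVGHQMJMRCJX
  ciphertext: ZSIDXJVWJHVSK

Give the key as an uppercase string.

  i= 0: Z-G = 19 → T
  i= 1: S-J =  9 → J
  i= 2: I-V = 13 → N
  i= 3: D-G = 23 → X
  i= 4: X-H = 16 → Q
  i= 5: J-Q = 19 → T
  i= 6: V-M =  9 → J
  i= 7: W-J = 13 → N
  i= 8: J-M = 23 → X
  i= 9: H-R = 16 → Q
  i=10: V-C = 19 → T
  i=11: S-J =  9 → J
  i=12: K-X = 13 → N
  shifts repeat with period 5: TJNXQ

TJNXQ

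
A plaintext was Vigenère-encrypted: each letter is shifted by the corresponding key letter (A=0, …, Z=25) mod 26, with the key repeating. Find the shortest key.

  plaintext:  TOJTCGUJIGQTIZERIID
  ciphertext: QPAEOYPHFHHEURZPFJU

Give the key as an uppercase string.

XBRLMSVY

  i= 0: Q-T = 23 → X
  i= 1: P-O =  1 → B
  i= 2: A-J = 17 → R
  i= 3: E-T = 11 → L
  i= 4: O-C = 12 → M
  i= 5: Y-G = 18 → S
  i= 6: P-U = 21 → V
  i= 7: H-J = 24 → Y
  i= 8: F-I = 23 → X
  i= 9: H-G =  1 → B
  i=10: H-Q = 17 → R
  i=11: E-T = 11 → L
  i=12: U-I = 12 → M
  i=13: R-Z = 18 → S
  i=14: Z-E = 21 → V
  i=15: P-R = 24 → Y
  i=16: F-I = 23 → X
  i=17: J-I =  1 → B
  i=18: U-D = 17 → R
  shifts repeat with period 8: XBRLMSVY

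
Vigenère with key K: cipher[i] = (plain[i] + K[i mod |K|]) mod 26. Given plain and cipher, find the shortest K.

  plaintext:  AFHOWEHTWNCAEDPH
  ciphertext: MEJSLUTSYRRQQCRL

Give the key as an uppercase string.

MZCEPQ

  i= 0: M-A = 12 → M
  i= 1: E-F = 25 → Z
  i= 2: J-H =  2 → C
  i= 3: S-O =  4 → E
  i= 4: L-W = 15 → P
  i= 5: U-E = 16 → Q
  i= 6: T-H = 12 → M
  i= 7: S-T = 25 → Z
  i= 8: Y-W =  2 → C
  i= 9: R-N =  4 → E
  i=10: R-C = 15 → P
  i=11: Q-A = 16 → Q
  i=12: Q-E = 12 → M
  i=13: C-D = 25 → Z
  i=14: R-P =  2 → C
  i=15: L-H =  4 → E
  shifts repeat with period 6: MZCEPQ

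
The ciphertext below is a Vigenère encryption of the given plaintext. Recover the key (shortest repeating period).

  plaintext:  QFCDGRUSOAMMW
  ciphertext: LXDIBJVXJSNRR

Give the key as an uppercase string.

  i= 0: L-Q = 21 → V
  i= 1: X-F = 18 → S
  i= 2: D-C =  1 → B
  i= 3: I-D =  5 → F
  i= 4: B-G = 21 → V
  i= 5: J-R = 18 → S
  i= 6: V-U =  1 → B
  i= 7: X-S =  5 → F
  i= 8: J-O = 21 → V
  i= 9: S-A = 18 → S
  i=10: N-M =  1 → B
  i=11: R-M =  5 → F
  i=12: R-W = 21 → V
  shifts repeat with period 4: VSBF

VSBF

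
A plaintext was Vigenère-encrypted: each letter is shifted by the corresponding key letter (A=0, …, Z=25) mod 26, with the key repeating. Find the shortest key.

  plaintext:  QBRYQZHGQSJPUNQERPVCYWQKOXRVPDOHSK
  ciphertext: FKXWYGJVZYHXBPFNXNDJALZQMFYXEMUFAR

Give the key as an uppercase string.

  i= 0: F-Q = 15 → P
  i= 1: K-B =  9 → J
  i= 2: X-R =  6 → G
  i= 3: W-Y = 24 → Y
  i= 4: Y-Q =  8 → I
  i= 5: G-Z =  7 → H
  i= 6: J-H =  2 → C
  i= 7: V-G = 15 → P
  i= 8: Z-Q =  9 → J
  i= 9: Y-S =  6 → G
  i=10: H-J = 24 → Y
  i=11: X-P =  8 → I
  i=12: B-U =  7 → H
  i=13: P-N =  2 → C
  i=14: F-Q = 15 → P
  i=15: N-E =  9 → J
  i=16: X-R =  6 → G
  i=17: N-P = 24 → Y
  i=18: D-V =  8 → I
  i=19: J-C =  7 → H
  i=20: A-Y =  2 → C
  i=21: L-W = 15 → P
  i=22: Z-Q =  9 → J
  i=23: Q-K =  6 → G
  i=24: M-O = 24 → Y
  i=25: F-X =  8 → I
  i=26: Y-R =  7 → H
  i=27: X-V =  2 → C
  i=28: E-P = 15 → P
  i=29: M-D =  9 → J
  i=30: U-O =  6 → G
  i=31: F-H = 24 → Y
  i=32: A-S =  8 → I
  i=33: R-K =  7 → H
  shifts repeat with period 7: PJGYIHC

PJGYIHC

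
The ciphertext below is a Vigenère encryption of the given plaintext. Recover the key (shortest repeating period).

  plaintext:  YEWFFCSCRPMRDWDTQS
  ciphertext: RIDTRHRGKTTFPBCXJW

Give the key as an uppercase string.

TEHOMFZE

  i= 0: R-Y = 19 → T
  i= 1: I-E =  4 → E
  i= 2: D-W =  7 → H
  i= 3: T-F = 14 → O
  i= 4: R-F = 12 → M
  i= 5: H-C =  5 → F
  i= 6: R-S = 25 → Z
  i= 7: G-C =  4 → E
  i= 8: K-R = 19 → T
  i= 9: T-P =  4 → E
  i=10: T-M =  7 → H
  i=11: F-R = 14 → O
  i=12: P-D = 12 → M
  i=13: B-W =  5 → F
  i=14: C-D = 25 → Z
  i=15: X-T =  4 → E
  i=16: J-Q = 19 → T
  i=17: W-S =  4 → E
  shifts repeat with period 8: TEHOMFZE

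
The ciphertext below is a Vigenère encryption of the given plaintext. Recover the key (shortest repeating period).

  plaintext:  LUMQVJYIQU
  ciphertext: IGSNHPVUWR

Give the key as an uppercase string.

  i= 0: I-L = 23 → X
  i= 1: G-U = 12 → M
  i= 2: S-M =  6 → G
  i= 3: N-Q = 23 → X
  i= 4: H-V = 12 → M
  i= 5: P-J =  6 → G
  i= 6: V-Y = 23 → X
  i= 7: U-I = 12 → M
  i= 8: W-Q =  6 → G
  i= 9: R-U = 23 → X
  shifts repeat with period 3: XMG

XMG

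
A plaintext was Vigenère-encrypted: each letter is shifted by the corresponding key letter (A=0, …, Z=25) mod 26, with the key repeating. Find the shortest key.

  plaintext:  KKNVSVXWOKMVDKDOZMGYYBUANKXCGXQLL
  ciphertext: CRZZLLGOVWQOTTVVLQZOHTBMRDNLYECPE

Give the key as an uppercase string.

  i= 0: C-K = 18 → S
  i= 1: R-K =  7 → H
  i= 2: Z-N = 12 → M
  i= 3: Z-V =  4 → E
  i= 4: L-S = 19 → T
  i= 5: L-V = 16 → Q
  i= 6: G-X =  9 → J
  i= 7: O-W = 18 → S
  i= 8: V-O =  7 → H
  i= 9: W-K = 12 → M
  i=10: Q-M =  4 → E
  i=11: O-V = 19 → T
  i=12: T-D = 16 → Q
  i=13: T-K =  9 → J
  i=14: V-D = 18 → S
  i=15: V-O =  7 → H
  i=16: L-Z = 12 → M
  i=17: Q-M =  4 → E
  i=18: Z-G = 19 → T
  i=19: O-Y = 16 → Q
  i=20: H-Y =  9 → J
  i=21: T-B = 18 → S
  i=22: B-U =  7 → H
  i=23: M-A = 12 → M
  i=24: R-N =  4 → E
  i=25: D-K = 19 → T
  i=26: N-X = 16 → Q
  i=27: L-C =  9 → J
  i=28: Y-G = 18 → S
  i=29: E-X =  7 → H
  i=30: C-Q = 12 → M
  i=31: P-L =  4 → E
  i=32: E-L = 19 → T
  shifts repeat with period 7: SHMETQJ

SHMETQJ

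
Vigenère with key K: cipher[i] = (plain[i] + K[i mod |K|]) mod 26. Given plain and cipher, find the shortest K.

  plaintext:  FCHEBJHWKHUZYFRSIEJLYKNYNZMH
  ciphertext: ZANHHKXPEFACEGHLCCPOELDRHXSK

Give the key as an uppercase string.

  i= 0: Z-F = 20 → U
  i= 1: A-C = 24 → Y
  i= 2: N-H =  6 → G
  i= 3: H-E =  3 → D
  i= 4: H-B =  6 → G
  i= 5: K-J =  1 → B
  i= 6: X-H = 16 → Q
  i= 7: P-W = 19 → T
  i= 8: E-K = 20 → U
  i= 9: F-H = 24 → Y
  i=10: A-U =  6 → G
  i=11: C-Z =  3 → D
  i=12: E-Y =  6 → G
  i=13: G-F =  1 → B
  i=14: H-R = 16 → Q
  i=15: L-S = 19 → T
  i=16: C-I = 20 → U
  i=17: C-E = 24 → Y
  i=18: P-J =  6 → G
  i=19: O-L =  3 → D
  i=20: E-Y =  6 → G
  i=21: L-K =  1 → B
  i=22: D-N = 16 → Q
  i=23: R-Y = 19 → T
  i=24: H-N = 20 → U
  i=25: X-Z = 24 → Y
  i=26: S-M =  6 → G
  i=27: K-H =  3 → D
  shifts repeat with period 8: UYGDGBQT

UYGDGBQT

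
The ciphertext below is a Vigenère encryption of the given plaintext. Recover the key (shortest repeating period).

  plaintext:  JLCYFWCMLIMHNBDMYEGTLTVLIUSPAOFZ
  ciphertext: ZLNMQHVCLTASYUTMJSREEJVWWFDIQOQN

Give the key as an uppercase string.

  i= 0: Z-J = 16 → Q
  i= 1: L-L =  0 → A
  i= 2: N-C = 11 → L
  i= 3: M-Y = 14 → O
  i= 4: Q-F = 11 → L
  i= 5: H-W = 11 → L
  i= 6: V-C = 19 → T
  i= 7: C-M = 16 → Q
  i= 8: L-L =  0 → A
  i= 9: T-I = 11 → L
  i=10: A-M = 14 → O
  i=11: S-H = 11 → L
  i=12: Y-N = 11 → L
  i=13: U-B = 19 → T
  i=14: T-D = 16 → Q
  i=15: M-M =  0 → A
  i=16: J-Y = 11 → L
  i=17: S-E = 14 → O
  i=18: R-G = 11 → L
  i=19: E-T = 11 → L
  i=20: E-L = 19 → T
  i=21: J-T = 16 → Q
  i=22: V-V =  0 → A
  i=23: W-L = 11 → L
  i=24: W-I = 14 → O
  i=25: F-U = 11 → L
  i=26: D-S = 11 → L
  i=27: I-P = 19 → T
  i=28: Q-A = 16 → Q
  i=29: O-O =  0 → A
  i=30: Q-F = 11 → L
  i=31: N-Z = 14 → O
  shifts repeat with period 7: QALOLLT

QALOLLT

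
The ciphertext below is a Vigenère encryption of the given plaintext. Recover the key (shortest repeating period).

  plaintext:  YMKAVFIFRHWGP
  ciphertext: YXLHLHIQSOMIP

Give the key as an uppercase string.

ALBHQC

  i= 0: Y-Y =  0 → A
  i= 1: X-M = 11 → L
  i= 2: L-K =  1 → B
  i= 3: H-A =  7 → H
  i= 4: L-V = 16 → Q
  i= 5: H-F =  2 → C
  i= 6: I-I =  0 → A
  i= 7: Q-F = 11 → L
  i= 8: S-R =  1 → B
  i= 9: O-H =  7 → H
  i=10: M-W = 16 → Q
  i=11: I-G =  2 → C
  i=12: P-P =  0 → A
  shifts repeat with period 6: ALBHQC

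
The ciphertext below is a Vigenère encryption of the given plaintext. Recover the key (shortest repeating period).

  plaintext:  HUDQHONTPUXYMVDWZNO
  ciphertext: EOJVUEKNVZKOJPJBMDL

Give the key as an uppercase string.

  i= 0: E-H = 23 → X
  i= 1: O-U = 20 → U
  i= 2: J-D =  6 → G
  i= 3: V-Q =  5 → F
  i= 4: U-H = 13 → N
  i= 5: E-O = 16 → Q
  i= 6: K-N = 23 → X
  i= 7: N-T = 20 → U
  i= 8: V-P =  6 → G
  i= 9: Z-U =  5 → F
  i=10: K-X = 13 → N
  i=11: O-Y = 16 → Q
  i=12: J-M = 23 → X
  i=13: P-V = 20 → U
  i=14: J-D =  6 → G
  i=15: B-W =  5 → F
  i=16: M-Z = 13 → N
  i=17: D-N = 16 → Q
  i=18: L-O = 23 → X
  shifts repeat with period 6: XUGFNQ

XUGFNQ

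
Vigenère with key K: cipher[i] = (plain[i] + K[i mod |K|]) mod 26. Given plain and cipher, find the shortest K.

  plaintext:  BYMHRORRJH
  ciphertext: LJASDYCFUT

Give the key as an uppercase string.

  i= 0: L-B = 10 → K
  i= 1: J-Y = 11 → L
  i= 2: A-M = 14 → O
  i= 3: S-H = 11 → L
  i= 4: D-R = 12 → M
  i= 5: Y-O = 10 → K
  i= 6: C-R = 11 → L
  i= 7: F-R = 14 → O
  i= 8: U-J = 11 → L
  i= 9: T-H = 12 → M
  shifts repeat with period 5: KLOLM

KLOLM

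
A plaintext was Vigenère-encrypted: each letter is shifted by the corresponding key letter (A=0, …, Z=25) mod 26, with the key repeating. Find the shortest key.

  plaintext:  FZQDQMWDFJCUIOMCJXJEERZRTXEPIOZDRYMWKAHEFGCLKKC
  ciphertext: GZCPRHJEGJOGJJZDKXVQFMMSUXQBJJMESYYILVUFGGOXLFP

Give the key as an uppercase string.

BAMMBVNB

  i= 0: G-F =  1 → B
  i= 1: Z-Z =  0 → A
  i= 2: C-Q = 12 → M
  i= 3: P-D = 12 → M
  i= 4: R-Q =  1 → B
  i= 5: H-M = 21 → V
  i= 6: J-W = 13 → N
  i= 7: E-D =  1 → B
  i= 8: G-F =  1 → B
  i= 9: J-J =  0 → A
  i=10: O-C = 12 → M
  i=11: G-U = 12 → M
  i=12: J-I =  1 → B
  i=13: J-O = 21 → V
  i=14: Z-M = 13 → N
  i=15: D-C =  1 → B
  i=16: K-J =  1 → B
  i=17: X-X =  0 → A
  i=18: V-J = 12 → M
  i=19: Q-E = 12 → M
  i=20: F-E =  1 → B
  i=21: M-R = 21 → V
  i=22: M-Z = 13 → N
  i=23: S-R =  1 → B
  i=24: U-T =  1 → B
  i=25: X-X =  0 → A
  i=26: Q-E = 12 → M
  i=27: B-P = 12 → M
  i=28: J-I =  1 → B
  i=29: J-O = 21 → V
  i=30: M-Z = 13 → N
  i=31: E-D =  1 → B
  i=32: S-R =  1 → B
  i=33: Y-Y =  0 → A
  i=34: Y-M = 12 → M
  i=35: I-W = 12 → M
  i=36: L-K =  1 → B
  i=37: V-A = 21 → V
  i=38: U-H = 13 → N
  i=39: F-E =  1 → B
  i=40: G-F =  1 → B
  i=41: G-G =  0 → A
  i=42: O-C = 12 → M
  i=43: X-L = 12 → M
  i=44: L-K =  1 → B
  i=45: F-K = 21 → V
  i=46: P-C = 13 → N
  shifts repeat with period 8: BAMMBVNB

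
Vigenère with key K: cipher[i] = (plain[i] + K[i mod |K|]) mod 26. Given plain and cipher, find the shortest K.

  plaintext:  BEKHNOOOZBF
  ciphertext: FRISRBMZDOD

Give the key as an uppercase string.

ENYL

  i= 0: F-B =  4 → E
  i= 1: R-E = 13 → N
  i= 2: I-K = 24 → Y
  i= 3: S-H = 11 → L
  i= 4: R-N =  4 → E
  i= 5: B-O = 13 → N
  i= 6: M-O = 24 → Y
  i= 7: Z-O = 11 → L
  i= 8: D-Z =  4 → E
  i= 9: O-B = 13 → N
  i=10: D-F = 24 → Y
  shifts repeat with period 4: ENYL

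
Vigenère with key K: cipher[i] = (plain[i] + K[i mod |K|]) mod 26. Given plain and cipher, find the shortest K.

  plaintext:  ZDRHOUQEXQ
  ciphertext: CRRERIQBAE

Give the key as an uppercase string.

  i= 0: C-Z =  3 → D
  i= 1: R-D = 14 → O
  i= 2: R-R =  0 → A
  i= 3: E-H = 23 → X
  i= 4: R-O =  3 → D
  i= 5: I-U = 14 → O
  i= 6: Q-Q =  0 → A
  i= 7: B-E = 23 → X
  i= 8: A-X =  3 → D
  i= 9: E-Q = 14 → O
  shifts repeat with period 4: DOAX

DOAX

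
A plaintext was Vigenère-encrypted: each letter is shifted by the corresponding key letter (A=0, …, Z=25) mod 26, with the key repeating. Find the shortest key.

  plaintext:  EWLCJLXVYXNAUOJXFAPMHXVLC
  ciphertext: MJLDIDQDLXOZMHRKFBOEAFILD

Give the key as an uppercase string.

  i= 0: M-E =  8 → I
  i= 1: J-W = 13 → N
  i= 2: L-L =  0 → A
  i= 3: D-C =  1 → B
  i= 4: I-J = 25 → Z
  i= 5: D-L = 18 → S
  i= 6: Q-X = 19 → T
  i= 7: D-V =  8 → I
  i= 8: L-Y = 13 → N
  i= 9: X-X =  0 → A
  i=10: O-N =  1 → B
  i=11: Z-A = 25 → Z
  i=12: M-U = 18 → S
  i=13: H-O = 19 → T
  i=14: R-J =  8 → I
  i=15: K-X = 13 → N
  i=16: F-F =  0 → A
  i=17: B-A =  1 → B
  i=18: O-P = 25 → Z
  i=19: E-M = 18 → S
  i=20: A-H = 19 → T
  i=21: F-X =  8 → I
  i=22: I-V = 13 → N
  i=23: L-L =  0 → A
  i=24: D-C =  1 → B
  shifts repeat with period 7: INABZST

INABZST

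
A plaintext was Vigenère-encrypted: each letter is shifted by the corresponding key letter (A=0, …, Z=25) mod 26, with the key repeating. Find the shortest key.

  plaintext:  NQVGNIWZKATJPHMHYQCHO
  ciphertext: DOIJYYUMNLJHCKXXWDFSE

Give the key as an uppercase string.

  i= 0: D-N = 16 → Q
  i= 1: O-Q = 24 → Y
  i= 2: I-V = 13 → N
  i= 3: J-G =  3 → D
  i= 4: Y-N = 11 → L
  i= 5: Y-I = 16 → Q
  i= 6: U-W = 24 → Y
  i= 7: M-Z = 13 → N
  i= 8: N-K =  3 → D
  i= 9: L-A = 11 → L
  i=10: J-T = 16 → Q
  i=11: H-J = 24 → Y
  i=12: C-P = 13 → N
  i=13: K-H =  3 → D
  i=14: X-M = 11 → L
  i=15: X-H = 16 → Q
  i=16: W-Y = 24 → Y
  i=17: D-Q = 13 → N
  i=18: F-C =  3 → D
  i=19: S-H = 11 → L
  i=20: E-O = 16 → Q
  shifts repeat with period 5: QYNDL

QYNDL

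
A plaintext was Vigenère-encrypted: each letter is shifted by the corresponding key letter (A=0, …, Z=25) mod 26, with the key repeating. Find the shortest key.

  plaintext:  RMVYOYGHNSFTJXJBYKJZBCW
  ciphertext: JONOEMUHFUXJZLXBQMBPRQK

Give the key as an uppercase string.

SCSQQOOA

  i= 0: J-R = 18 → S
  i= 1: O-M =  2 → C
  i= 2: N-V = 18 → S
  i= 3: O-Y = 16 → Q
  i= 4: E-O = 16 → Q
  i= 5: M-Y = 14 → O
  i= 6: U-G = 14 → O
  i= 7: H-H =  0 → A
  i= 8: F-N = 18 → S
  i= 9: U-S =  2 → C
  i=10: X-F = 18 → S
  i=11: J-T = 16 → Q
  i=12: Z-J = 16 → Q
  i=13: L-X = 14 → O
  i=14: X-J = 14 → O
  i=15: B-B =  0 → A
  i=16: Q-Y = 18 → S
  i=17: M-K =  2 → C
  i=18: B-J = 18 → S
  i=19: P-Z = 16 → Q
  i=20: R-B = 16 → Q
  i=21: Q-C = 14 → O
  i=22: K-W = 14 → O
  shifts repeat with period 8: SCSQQOOA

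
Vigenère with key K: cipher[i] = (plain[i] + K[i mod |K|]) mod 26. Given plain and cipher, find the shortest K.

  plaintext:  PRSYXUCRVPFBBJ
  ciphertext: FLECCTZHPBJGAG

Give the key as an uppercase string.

QUMEFZX

  i= 0: F-P = 16 → Q
  i= 1: L-R = 20 → U
  i= 2: E-S = 12 → M
  i= 3: C-Y =  4 → E
  i= 4: C-X =  5 → F
  i= 5: T-U = 25 → Z
  i= 6: Z-C = 23 → X
  i= 7: H-R = 16 → Q
  i= 8: P-V = 20 → U
  i= 9: B-P = 12 → M
  i=10: J-F =  4 → E
  i=11: G-B =  5 → F
  i=12: A-B = 25 → Z
  i=13: G-J = 23 → X
  shifts repeat with period 7: QUMEFZX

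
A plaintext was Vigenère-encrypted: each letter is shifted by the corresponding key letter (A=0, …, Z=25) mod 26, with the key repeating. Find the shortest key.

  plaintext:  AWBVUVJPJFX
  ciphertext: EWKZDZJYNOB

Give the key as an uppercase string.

  i= 0: E-A =  4 → E
  i= 1: W-W =  0 → A
  i= 2: K-B =  9 → J
  i= 3: Z-V =  4 → E
  i= 4: D-U =  9 → J
  i= 5: Z-V =  4 → E
  i= 6: J-J =  0 → A
  i= 7: Y-P =  9 → J
  i= 8: N-J =  4 → E
  i= 9: O-F =  9 → J
  i=10: B-X =  4 → E
  shifts repeat with period 5: EAJEJ

EAJEJ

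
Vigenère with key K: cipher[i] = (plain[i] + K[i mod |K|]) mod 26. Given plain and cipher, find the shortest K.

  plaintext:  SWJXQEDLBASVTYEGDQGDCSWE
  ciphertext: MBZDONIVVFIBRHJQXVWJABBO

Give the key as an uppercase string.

  i= 0: M-S = 20 → U
  i= 1: B-W =  5 → F
  i= 2: Z-J = 16 → Q
  i= 3: D-X =  6 → G
  i= 4: O-Q = 24 → Y
  i= 5: N-E =  9 → J
  i= 6: I-D =  5 → F
  i= 7: V-L = 10 → K
  i= 8: V-B = 20 → U
  i= 9: F-A =  5 → F
  i=10: I-S = 16 → Q
  i=11: B-V =  6 → G
  i=12: R-T = 24 → Y
  i=13: H-Y =  9 → J
  i=14: J-E =  5 → F
  i=15: Q-G = 10 → K
  i=16: X-D = 20 → U
  i=17: V-Q =  5 → F
  i=18: W-G = 16 → Q
  i=19: J-D =  6 → G
  i=20: A-C = 24 → Y
  i=21: B-S =  9 → J
  i=22: B-W =  5 → F
  i=23: O-E = 10 → K
  shifts repeat with period 8: UFQGYJFK

UFQGYJFK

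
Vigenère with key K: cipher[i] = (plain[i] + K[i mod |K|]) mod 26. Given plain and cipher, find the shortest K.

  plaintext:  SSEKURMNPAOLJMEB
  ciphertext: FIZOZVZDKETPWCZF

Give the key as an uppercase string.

NQVEFE

  i= 0: F-S = 13 → N
  i= 1: I-S = 16 → Q
  i= 2: Z-E = 21 → V
  i= 3: O-K =  4 → E
  i= 4: Z-U =  5 → F
  i= 5: V-R =  4 → E
  i= 6: Z-M = 13 → N
  i= 7: D-N = 16 → Q
  i= 8: K-P = 21 → V
  i= 9: E-A =  4 → E
  i=10: T-O =  5 → F
  i=11: P-L =  4 → E
  i=12: W-J = 13 → N
  i=13: C-M = 16 → Q
  i=14: Z-E = 21 → V
  i=15: F-B =  4 → E
  shifts repeat with period 6: NQVEFE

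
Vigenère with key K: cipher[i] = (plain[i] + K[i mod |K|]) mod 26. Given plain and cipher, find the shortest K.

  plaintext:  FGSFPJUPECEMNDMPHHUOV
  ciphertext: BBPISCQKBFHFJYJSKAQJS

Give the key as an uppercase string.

WVXDDT

  i= 0: B-F = 22 → W
  i= 1: B-G = 21 → V
  i= 2: P-S = 23 → X
  i= 3: I-F =  3 → D
  i= 4: S-P =  3 → D
  i= 5: C-J = 19 → T
  i= 6: Q-U = 22 → W
  i= 7: K-P = 21 → V
  i= 8: B-E = 23 → X
  i= 9: F-C =  3 → D
  i=10: H-E =  3 → D
  i=11: F-M = 19 → T
  i=12: J-N = 22 → W
  i=13: Y-D = 21 → V
  i=14: J-M = 23 → X
  i=15: S-P =  3 → D
  i=16: K-H =  3 → D
  i=17: A-H = 19 → T
  i=18: Q-U = 22 → W
  i=19: J-O = 21 → V
  i=20: S-V = 23 → X
  shifts repeat with period 6: WVXDDT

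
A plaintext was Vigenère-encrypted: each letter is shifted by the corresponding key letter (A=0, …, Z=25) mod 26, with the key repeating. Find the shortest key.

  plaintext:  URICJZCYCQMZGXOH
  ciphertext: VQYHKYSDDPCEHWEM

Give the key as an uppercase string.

  i= 0: V-U =  1 → B
  i= 1: Q-R = 25 → Z
  i= 2: Y-I = 16 → Q
  i= 3: H-C =  5 → F
  i= 4: K-J =  1 → B
  i= 5: Y-Z = 25 → Z
  i= 6: S-C = 16 → Q
  i= 7: D-Y =  5 → F
  i= 8: D-C =  1 → B
  i= 9: P-Q = 25 → Z
  i=10: C-M = 16 → Q
  i=11: E-Z =  5 → F
  i=12: H-G =  1 → B
  i=13: W-X = 25 → Z
  i=14: E-O = 16 → Q
  i=15: M-H =  5 → F
  shifts repeat with period 4: BZQF

BZQF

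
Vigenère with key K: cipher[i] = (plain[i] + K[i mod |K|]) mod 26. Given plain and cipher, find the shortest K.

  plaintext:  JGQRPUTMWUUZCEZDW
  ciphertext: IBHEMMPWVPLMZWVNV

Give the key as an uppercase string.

  i= 0: I-J = 25 → Z
  i= 1: B-G = 21 → V
  i= 2: H-Q = 17 → R
  i= 3: E-R = 13 → N
  i= 4: M-P = 23 → X
  i= 5: M-U = 18 → S
  i= 6: P-T = 22 → W
  i= 7: W-M = 10 → K
  i= 8: V-W = 25 → Z
  i= 9: P-U = 21 → V
  i=10: L-U = 17 → R
  i=11: M-Z = 13 → N
  i=12: Z-C = 23 → X
  i=13: W-E = 18 → S
  i=14: V-Z = 22 → W
  i=15: N-D = 10 → K
  i=16: V-W = 25 → Z
  shifts repeat with period 8: ZVRNXSWK

ZVRNXSWK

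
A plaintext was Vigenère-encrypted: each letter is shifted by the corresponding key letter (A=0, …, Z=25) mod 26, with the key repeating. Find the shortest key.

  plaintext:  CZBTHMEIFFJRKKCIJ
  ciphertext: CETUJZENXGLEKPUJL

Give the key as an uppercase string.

AFSBCN

  i= 0: C-C =  0 → A
  i= 1: E-Z =  5 → F
  i= 2: T-B = 18 → S
  i= 3: U-T =  1 → B
  i= 4: J-H =  2 → C
  i= 5: Z-M = 13 → N
  i= 6: E-E =  0 → A
  i= 7: N-I =  5 → F
  i= 8: X-F = 18 → S
  i= 9: G-F =  1 → B
  i=10: L-J =  2 → C
  i=11: E-R = 13 → N
  i=12: K-K =  0 → A
  i=13: P-K =  5 → F
  i=14: U-C = 18 → S
  i=15: J-I =  1 → B
  i=16: L-J =  2 → C
  shifts repeat with period 6: AFSBCN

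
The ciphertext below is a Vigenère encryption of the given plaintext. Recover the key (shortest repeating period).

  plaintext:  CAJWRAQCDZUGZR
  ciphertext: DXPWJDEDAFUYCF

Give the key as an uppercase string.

BXGASDO

  i= 0: D-C =  1 → B
  i= 1: X-A = 23 → X
  i= 2: P-J =  6 → G
  i= 3: W-W =  0 → A
  i= 4: J-R = 18 → S
  i= 5: D-A =  3 → D
  i= 6: E-Q = 14 → O
  i= 7: D-C =  1 → B
  i= 8: A-D = 23 → X
  i= 9: F-Z =  6 → G
  i=10: U-U =  0 → A
  i=11: Y-G = 18 → S
  i=12: C-Z =  3 → D
  i=13: F-R = 14 → O
  shifts repeat with period 7: BXGASDO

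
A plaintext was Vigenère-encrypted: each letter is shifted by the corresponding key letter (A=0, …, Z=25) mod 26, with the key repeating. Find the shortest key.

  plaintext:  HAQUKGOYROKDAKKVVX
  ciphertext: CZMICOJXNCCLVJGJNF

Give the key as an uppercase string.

  i= 0: C-H = 21 → V
  i= 1: Z-A = 25 → Z
  i= 2: M-Q = 22 → W
  i= 3: I-U = 14 → O
  i= 4: C-K = 18 → S
  i= 5: O-G =  8 → I
  i= 6: J-O = 21 → V
  i= 7: X-Y = 25 → Z
  i= 8: N-R = 22 → W
  i= 9: C-O = 14 → O
  i=10: C-K = 18 → S
  i=11: L-D =  8 → I
  i=12: V-A = 21 → V
  i=13: J-K = 25 → Z
  i=14: G-K = 22 → W
  i=15: J-V = 14 → O
  i=16: N-V = 18 → S
  i=17: F-X =  8 → I
  shifts repeat with period 6: VZWOSI

VZWOSI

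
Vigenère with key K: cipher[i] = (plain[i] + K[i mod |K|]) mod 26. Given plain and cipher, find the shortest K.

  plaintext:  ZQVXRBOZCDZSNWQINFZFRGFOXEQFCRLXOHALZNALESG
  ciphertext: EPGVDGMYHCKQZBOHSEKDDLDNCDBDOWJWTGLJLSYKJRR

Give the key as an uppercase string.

FZLYMFYZ

  i= 0: E-Z =  5 → F
  i= 1: P-Q = 25 → Z
  i= 2: G-V = 11 → L
  i= 3: V-X = 24 → Y
  i= 4: D-R = 12 → M
  i= 5: G-B =  5 → F
  i= 6: M-O = 24 → Y
  i= 7: Y-Z = 25 → Z
  i= 8: H-C =  5 → F
  i= 9: C-D = 25 → Z
  i=10: K-Z = 11 → L
  i=11: Q-S = 24 → Y
  i=12: Z-N = 12 → M
  i=13: B-W =  5 → F
  i=14: O-Q = 24 → Y
  i=15: H-I = 25 → Z
  i=16: S-N =  5 → F
  i=17: E-F = 25 → Z
  i=18: K-Z = 11 → L
  i=19: D-F = 24 → Y
  i=20: D-R = 12 → M
  i=21: L-G =  5 → F
  i=22: D-F = 24 → Y
  i=23: N-O = 25 → Z
  i=24: C-X =  5 → F
  i=25: D-E = 25 → Z
  i=26: B-Q = 11 → L
  i=27: D-F = 24 → Y
  i=28: O-C = 12 → M
  i=29: W-R =  5 → F
  i=30: J-L = 24 → Y
  i=31: W-X = 25 → Z
  i=32: T-O =  5 → F
  i=33: G-H = 25 → Z
  i=34: L-A = 11 → L
  i=35: J-L = 24 → Y
  i=36: L-Z = 12 → M
  i=37: S-N =  5 → F
  i=38: Y-A = 24 → Y
  i=39: K-L = 25 → Z
  i=40: J-E =  5 → F
  i=41: R-S = 25 → Z
  i=42: R-G = 11 → L
  shifts repeat with period 8: FZLYMFYZ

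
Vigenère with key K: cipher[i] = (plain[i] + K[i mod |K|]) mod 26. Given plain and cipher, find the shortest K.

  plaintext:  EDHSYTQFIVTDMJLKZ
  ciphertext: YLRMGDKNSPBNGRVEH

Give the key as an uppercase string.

  i= 0: Y-E = 20 → U
  i= 1: L-D =  8 → I
  i= 2: R-H = 10 → K
  i= 3: M-S = 20 → U
  i= 4: G-Y =  8 → I
  i= 5: D-T = 10 → K
  i= 6: K-Q = 20 → U
  i= 7: N-F =  8 → I
  i= 8: S-I = 10 → K
  i= 9: P-V = 20 → U
  i=10: B-T =  8 → I
  i=11: N-D = 10 → K
  i=12: G-M = 20 → U
  i=13: R-J =  8 → I
  i=14: V-L = 10 → K
  i=15: E-K = 20 → U
  i=16: H-Z =  8 → I
  shifts repeat with period 3: UIK

UIK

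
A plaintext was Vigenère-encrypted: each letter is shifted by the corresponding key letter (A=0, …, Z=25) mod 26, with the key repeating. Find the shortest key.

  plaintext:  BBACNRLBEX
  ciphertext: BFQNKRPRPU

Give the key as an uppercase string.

  i= 0: B-B =  0 → A
  i= 1: F-B =  4 → E
  i= 2: Q-A = 16 → Q
  i= 3: N-C = 11 → L
  i= 4: K-N = 23 → X
  i= 5: R-R =  0 → A
  i= 6: P-L =  4 → E
  i= 7: R-B = 16 → Q
  i= 8: P-E = 11 → L
  i= 9: U-X = 23 → X
  shifts repeat with period 5: AEQLX

AEQLX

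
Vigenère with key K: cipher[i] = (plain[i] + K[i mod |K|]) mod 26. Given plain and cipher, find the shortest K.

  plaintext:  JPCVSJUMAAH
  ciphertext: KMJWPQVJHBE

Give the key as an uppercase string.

BXH

  i= 0: K-J =  1 → B
  i= 1: M-P = 23 → X
  i= 2: J-C =  7 → H
  i= 3: W-V =  1 → B
  i= 4: P-S = 23 → X
  i= 5: Q-J =  7 → H
  i= 6: V-U =  1 → B
  i= 7: J-M = 23 → X
  i= 8: H-A =  7 → H
  i= 9: B-A =  1 → B
  i=10: E-H = 23 → X
  shifts repeat with period 3: BXH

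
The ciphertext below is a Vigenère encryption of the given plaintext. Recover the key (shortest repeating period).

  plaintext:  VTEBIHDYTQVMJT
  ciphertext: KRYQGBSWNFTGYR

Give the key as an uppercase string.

PYU

  i= 0: K-V = 15 → P
  i= 1: R-T = 24 → Y
  i= 2: Y-E = 20 → U
  i= 3: Q-B = 15 → P
  i= 4: G-I = 24 → Y
  i= 5: B-H = 20 → U
  i= 6: S-D = 15 → P
  i= 7: W-Y = 24 → Y
  i= 8: N-T = 20 → U
  i= 9: F-Q = 15 → P
  i=10: T-V = 24 → Y
  i=11: G-M = 20 → U
  i=12: Y-J = 15 → P
  i=13: R-T = 24 → Y
  shifts repeat with period 3: PYU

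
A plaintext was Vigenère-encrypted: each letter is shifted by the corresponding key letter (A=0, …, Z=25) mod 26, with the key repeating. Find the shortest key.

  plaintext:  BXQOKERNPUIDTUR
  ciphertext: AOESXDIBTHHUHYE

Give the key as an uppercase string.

  i= 0: A-B = 25 → Z
  i= 1: O-X = 17 → R
  i= 2: E-Q = 14 → O
  i= 3: S-O =  4 → E
  i= 4: X-K = 13 → N
  i= 5: D-E = 25 → Z
  i= 6: I-R = 17 → R
  i= 7: B-N = 14 → O
  i= 8: T-P =  4 → E
  i= 9: H-U = 13 → N
  i=10: H-I = 25 → Z
  i=11: U-D = 17 → R
  i=12: H-T = 14 → O
  i=13: Y-U =  4 → E
  i=14: E-R = 13 → N
  shifts repeat with period 5: ZROEN

ZROEN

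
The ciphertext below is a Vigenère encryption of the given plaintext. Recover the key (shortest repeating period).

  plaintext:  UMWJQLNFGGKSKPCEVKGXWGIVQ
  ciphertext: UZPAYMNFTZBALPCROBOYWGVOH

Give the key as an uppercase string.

  i= 0: U-U =  0 → A
  i= 1: Z-M = 13 → N
  i= 2: P-W = 19 → T
  i= 3: A-J = 17 → R
  i= 4: Y-Q =  8 → I
  i= 5: M-L =  1 → B
  i= 6: N-N =  0 → A
  i= 7: F-F =  0 → A
  i= 8: T-G = 13 → N
  i= 9: Z-G = 19 → T
  i=10: B-K = 17 → R
  i=11: A-S =  8 → I
  i=12: L-K =  1 → B
  i=13: P-P =  0 → A
  i=14: C-C =  0 → A
  i=15: R-E = 13 → N
  i=16: O-V = 19 → T
  i=17: B-K = 17 → R
  i=18: O-G =  8 → I
  i=19: Y-X =  1 → B
  i=20: W-W =  0 → A
  i=21: G-G =  0 → A
  i=22: V-I = 13 → N
  i=23: O-V = 19 → T
  i=24: H-Q = 17 → R
  shifts repeat with period 7: ANTRIBA

ANTRIBA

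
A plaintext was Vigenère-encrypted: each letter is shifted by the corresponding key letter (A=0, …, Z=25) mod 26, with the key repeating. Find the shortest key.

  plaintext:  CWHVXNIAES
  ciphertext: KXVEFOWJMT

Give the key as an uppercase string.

  i= 0: K-C =  8 → I
  i= 1: X-W =  1 → B
  i= 2: V-H = 14 → O
  i= 3: E-V =  9 → J
  i= 4: F-X =  8 → I
  i= 5: O-N =  1 → B
  i= 6: W-I = 14 → O
  i= 7: J-A =  9 → J
  i= 8: M-E =  8 → I
  i= 9: T-S =  1 → B
  shifts repeat with period 4: IBOJ

IBOJ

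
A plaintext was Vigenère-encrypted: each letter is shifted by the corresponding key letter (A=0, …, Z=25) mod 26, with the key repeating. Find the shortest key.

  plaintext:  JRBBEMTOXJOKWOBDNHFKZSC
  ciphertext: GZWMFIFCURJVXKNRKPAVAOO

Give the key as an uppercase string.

XIVLBWMO

  i= 0: G-J = 23 → X
  i= 1: Z-R =  8 → I
  i= 2: W-B = 21 → V
  i= 3: M-B = 11 → L
  i= 4: F-E =  1 → B
  i= 5: I-M = 22 → W
  i= 6: F-T = 12 → M
  i= 7: C-O = 14 → O
  i= 8: U-X = 23 → X
  i= 9: R-J =  8 → I
  i=10: J-O = 21 → V
  i=11: V-K = 11 → L
  i=12: X-W =  1 → B
  i=13: K-O = 22 → W
  i=14: N-B = 12 → M
  i=15: R-D = 14 → O
  i=16: K-N = 23 → X
  i=17: P-H =  8 → I
  i=18: A-F = 21 → V
  i=19: V-K = 11 → L
  i=20: A-Z =  1 → B
  i=21: O-S = 22 → W
  i=22: O-C = 12 → M
  shifts repeat with period 8: XIVLBWMO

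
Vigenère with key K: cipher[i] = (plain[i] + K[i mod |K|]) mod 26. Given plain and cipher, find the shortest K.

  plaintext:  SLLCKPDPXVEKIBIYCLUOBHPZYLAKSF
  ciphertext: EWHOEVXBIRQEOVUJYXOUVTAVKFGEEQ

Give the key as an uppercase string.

MLWMUGU

  i= 0: E-S = 12 → M
  i= 1: W-L = 11 → L
  i= 2: H-L = 22 → W
  i= 3: O-C = 12 → M
  i= 4: E-K = 20 → U
  i= 5: V-P =  6 → G
  i= 6: X-D = 20 → U
  i= 7: B-P = 12 → M
  i= 8: I-X = 11 → L
  i= 9: R-V = 22 → W
  i=10: Q-E = 12 → M
  i=11: E-K = 20 → U
  i=12: O-I =  6 → G
  i=13: V-B = 20 → U
  i=14: U-I = 12 → M
  i=15: J-Y = 11 → L
  i=16: Y-C = 22 → W
  i=17: X-L = 12 → M
  i=18: O-U = 20 → U
  i=19: U-O =  6 → G
  i=20: V-B = 20 → U
  i=21: T-H = 12 → M
  i=22: A-P = 11 → L
  i=23: V-Z = 22 → W
  i=24: K-Y = 12 → M
  i=25: F-L = 20 → U
  i=26: G-A =  6 → G
  i=27: E-K = 20 → U
  i=28: E-S = 12 → M
  i=29: Q-F = 11 → L
  shifts repeat with period 7: MLWMUGU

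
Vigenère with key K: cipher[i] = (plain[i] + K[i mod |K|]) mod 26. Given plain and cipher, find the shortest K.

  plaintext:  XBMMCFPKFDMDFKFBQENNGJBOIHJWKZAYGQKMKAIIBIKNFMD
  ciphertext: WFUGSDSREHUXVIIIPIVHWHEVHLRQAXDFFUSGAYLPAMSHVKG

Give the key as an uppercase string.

ZEIUQYDH

  i= 0: W-X = 25 → Z
  i= 1: F-B =  4 → E
  i= 2: U-M =  8 → I
  i= 3: G-M = 20 → U
  i= 4: S-C = 16 → Q
  i= 5: D-F = 24 → Y
  i= 6: S-P =  3 → D
  i= 7: R-K =  7 → H
  i= 8: E-F = 25 → Z
  i= 9: H-D =  4 → E
  i=10: U-M =  8 → I
  i=11: X-D = 20 → U
  i=12: V-F = 16 → Q
  i=13: I-K = 24 → Y
  i=14: I-F =  3 → D
  i=15: I-B =  7 → H
  i=16: P-Q = 25 → Z
  i=17: I-E =  4 → E
  i=18: V-N =  8 → I
  i=19: H-N = 20 → U
  i=20: W-G = 16 → Q
  i=21: H-J = 24 → Y
  i=22: E-B =  3 → D
  i=23: V-O =  7 → H
  i=24: H-I = 25 → Z
  i=25: L-H =  4 → E
  i=26: R-J =  8 → I
  i=27: Q-W = 20 → U
  i=28: A-K = 16 → Q
  i=29: X-Z = 24 → Y
  i=30: D-A =  3 → D
  i=31: F-Y =  7 → H
  i=32: F-G = 25 → Z
  i=33: U-Q =  4 → E
  i=34: S-K =  8 → I
  i=35: G-M = 20 → U
  i=36: A-K = 16 → Q
  i=37: Y-A = 24 → Y
  i=38: L-I =  3 → D
  i=39: P-I =  7 → H
  i=40: A-B = 25 → Z
  i=41: M-I =  4 → E
  i=42: S-K =  8 → I
  i=43: H-N = 20 → U
  i=44: V-F = 16 → Q
  i=45: K-M = 24 → Y
  i=46: G-D =  3 → D
  shifts repeat with period 8: ZEIUQYDH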